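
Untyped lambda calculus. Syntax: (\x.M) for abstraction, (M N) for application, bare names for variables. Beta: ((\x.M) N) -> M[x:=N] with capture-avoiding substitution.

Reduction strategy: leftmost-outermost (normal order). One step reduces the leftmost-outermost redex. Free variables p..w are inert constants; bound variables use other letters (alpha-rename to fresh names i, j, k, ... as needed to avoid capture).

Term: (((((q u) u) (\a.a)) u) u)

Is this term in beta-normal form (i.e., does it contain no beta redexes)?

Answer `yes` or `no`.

Answer: yes

Derivation:
Term: (((((q u) u) (\a.a)) u) u)
No beta redexes found.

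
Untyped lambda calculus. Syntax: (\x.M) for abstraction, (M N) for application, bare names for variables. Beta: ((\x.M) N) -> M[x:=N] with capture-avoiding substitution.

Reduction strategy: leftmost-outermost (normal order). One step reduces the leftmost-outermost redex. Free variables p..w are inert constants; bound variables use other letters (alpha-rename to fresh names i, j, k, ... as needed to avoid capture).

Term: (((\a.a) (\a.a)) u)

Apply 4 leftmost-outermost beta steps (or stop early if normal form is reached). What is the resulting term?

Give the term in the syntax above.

Step 0: (((\a.a) (\a.a)) u)
Step 1: ((\a.a) u)
Step 2: u
Step 3: (normal form reached)

Answer: u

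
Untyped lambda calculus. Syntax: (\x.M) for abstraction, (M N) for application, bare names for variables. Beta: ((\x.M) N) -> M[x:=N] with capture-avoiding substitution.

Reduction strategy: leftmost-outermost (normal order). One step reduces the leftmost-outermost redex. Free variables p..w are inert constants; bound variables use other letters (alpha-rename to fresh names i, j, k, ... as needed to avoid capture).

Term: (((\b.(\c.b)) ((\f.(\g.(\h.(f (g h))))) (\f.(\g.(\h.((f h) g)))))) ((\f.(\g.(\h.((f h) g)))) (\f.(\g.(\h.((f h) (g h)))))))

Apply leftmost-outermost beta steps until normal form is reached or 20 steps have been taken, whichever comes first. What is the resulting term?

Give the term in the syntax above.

Answer: (\g.(\h.(\i.(\j.(((g h) j) i)))))

Derivation:
Step 0: (((\b.(\c.b)) ((\f.(\g.(\h.(f (g h))))) (\f.(\g.(\h.((f h) g)))))) ((\f.(\g.(\h.((f h) g)))) (\f.(\g.(\h.((f h) (g h)))))))
Step 1: ((\c.((\f.(\g.(\h.(f (g h))))) (\f.(\g.(\h.((f h) g)))))) ((\f.(\g.(\h.((f h) g)))) (\f.(\g.(\h.((f h) (g h)))))))
Step 2: ((\f.(\g.(\h.(f (g h))))) (\f.(\g.(\h.((f h) g)))))
Step 3: (\g.(\h.((\f.(\g.(\h.((f h) g)))) (g h))))
Step 4: (\g.(\h.(\i.(\j.(((g h) j) i)))))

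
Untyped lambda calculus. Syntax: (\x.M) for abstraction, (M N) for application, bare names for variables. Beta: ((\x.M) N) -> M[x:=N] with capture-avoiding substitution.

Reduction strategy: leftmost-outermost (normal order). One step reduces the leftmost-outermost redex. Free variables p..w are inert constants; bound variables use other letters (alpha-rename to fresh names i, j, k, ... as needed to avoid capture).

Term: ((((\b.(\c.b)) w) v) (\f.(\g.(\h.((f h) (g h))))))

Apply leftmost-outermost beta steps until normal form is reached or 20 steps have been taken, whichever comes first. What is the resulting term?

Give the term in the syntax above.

Answer: (w (\f.(\g.(\h.((f h) (g h))))))

Derivation:
Step 0: ((((\b.(\c.b)) w) v) (\f.(\g.(\h.((f h) (g h))))))
Step 1: (((\c.w) v) (\f.(\g.(\h.((f h) (g h))))))
Step 2: (w (\f.(\g.(\h.((f h) (g h))))))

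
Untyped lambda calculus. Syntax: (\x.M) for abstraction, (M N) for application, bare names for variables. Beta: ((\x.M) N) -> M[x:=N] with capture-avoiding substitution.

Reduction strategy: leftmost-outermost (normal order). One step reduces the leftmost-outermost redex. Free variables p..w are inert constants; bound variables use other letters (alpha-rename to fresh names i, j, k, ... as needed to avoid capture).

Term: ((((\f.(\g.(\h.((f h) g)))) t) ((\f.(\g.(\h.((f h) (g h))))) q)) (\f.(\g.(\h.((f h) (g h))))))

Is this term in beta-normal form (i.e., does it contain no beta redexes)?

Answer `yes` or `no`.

Term: ((((\f.(\g.(\h.((f h) g)))) t) ((\f.(\g.(\h.((f h) (g h))))) q)) (\f.(\g.(\h.((f h) (g h))))))
Found 2 beta redex(es).

Answer: no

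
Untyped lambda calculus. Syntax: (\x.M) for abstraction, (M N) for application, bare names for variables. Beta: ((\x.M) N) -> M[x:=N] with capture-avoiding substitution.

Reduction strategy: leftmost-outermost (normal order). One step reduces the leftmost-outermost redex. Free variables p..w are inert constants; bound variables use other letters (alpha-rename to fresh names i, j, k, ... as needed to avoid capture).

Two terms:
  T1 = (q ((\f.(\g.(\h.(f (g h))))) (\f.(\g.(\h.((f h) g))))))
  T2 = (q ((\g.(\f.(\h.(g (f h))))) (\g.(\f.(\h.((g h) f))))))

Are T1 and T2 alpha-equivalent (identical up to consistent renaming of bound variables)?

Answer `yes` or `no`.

Term 1: (q ((\f.(\g.(\h.(f (g h))))) (\f.(\g.(\h.((f h) g))))))
Term 2: (q ((\g.(\f.(\h.(g (f h))))) (\g.(\f.(\h.((g h) f))))))
Alpha-equivalence: compare structure up to binder renaming.
Result: True

Answer: yes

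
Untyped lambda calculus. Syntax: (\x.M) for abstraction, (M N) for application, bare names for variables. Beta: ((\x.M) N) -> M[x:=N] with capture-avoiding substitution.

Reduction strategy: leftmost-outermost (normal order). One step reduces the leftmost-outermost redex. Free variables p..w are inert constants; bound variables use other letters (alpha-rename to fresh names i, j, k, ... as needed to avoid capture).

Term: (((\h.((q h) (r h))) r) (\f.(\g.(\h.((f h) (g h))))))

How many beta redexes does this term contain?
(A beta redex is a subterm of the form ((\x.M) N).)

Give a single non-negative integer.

Term: (((\h.((q h) (r h))) r) (\f.(\g.(\h.((f h) (g h))))))
  Redex: ((\h.((q h) (r h))) r)
Total redexes: 1

Answer: 1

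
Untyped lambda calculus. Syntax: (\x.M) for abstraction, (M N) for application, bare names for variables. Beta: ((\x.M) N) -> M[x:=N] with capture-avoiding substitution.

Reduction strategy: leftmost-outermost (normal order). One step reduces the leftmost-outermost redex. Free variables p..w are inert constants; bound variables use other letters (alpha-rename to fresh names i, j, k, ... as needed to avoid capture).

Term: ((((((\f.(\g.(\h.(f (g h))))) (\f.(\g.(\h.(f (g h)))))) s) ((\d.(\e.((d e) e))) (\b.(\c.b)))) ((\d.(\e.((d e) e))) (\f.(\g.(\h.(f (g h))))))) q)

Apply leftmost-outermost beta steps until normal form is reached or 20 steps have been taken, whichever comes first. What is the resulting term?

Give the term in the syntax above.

Answer: ((s (\e.e)) (\h.(q (q h))))

Derivation:
Step 0: ((((((\f.(\g.(\h.(f (g h))))) (\f.(\g.(\h.(f (g h)))))) s) ((\d.(\e.((d e) e))) (\b.(\c.b)))) ((\d.(\e.((d e) e))) (\f.(\g.(\h.(f (g h))))))) q)
Step 1: (((((\g.(\h.((\f.(\g.(\h.(f (g h))))) (g h)))) s) ((\d.(\e.((d e) e))) (\b.(\c.b)))) ((\d.(\e.((d e) e))) (\f.(\g.(\h.(f (g h))))))) q)
Step 2: ((((\h.((\f.(\g.(\h.(f (g h))))) (s h))) ((\d.(\e.((d e) e))) (\b.(\c.b)))) ((\d.(\e.((d e) e))) (\f.(\g.(\h.(f (g h))))))) q)
Step 3: ((((\f.(\g.(\h.(f (g h))))) (s ((\d.(\e.((d e) e))) (\b.(\c.b))))) ((\d.(\e.((d e) e))) (\f.(\g.(\h.(f (g h))))))) q)
Step 4: (((\g.(\h.((s ((\d.(\e.((d e) e))) (\b.(\c.b)))) (g h)))) ((\d.(\e.((d e) e))) (\f.(\g.(\h.(f (g h))))))) q)
Step 5: ((\h.((s ((\d.(\e.((d e) e))) (\b.(\c.b)))) (((\d.(\e.((d e) e))) (\f.(\g.(\h.(f (g h)))))) h))) q)
Step 6: ((s ((\d.(\e.((d e) e))) (\b.(\c.b)))) (((\d.(\e.((d e) e))) (\f.(\g.(\h.(f (g h)))))) q))
Step 7: ((s (\e.(((\b.(\c.b)) e) e))) (((\d.(\e.((d e) e))) (\f.(\g.(\h.(f (g h)))))) q))
Step 8: ((s (\e.((\c.e) e))) (((\d.(\e.((d e) e))) (\f.(\g.(\h.(f (g h)))))) q))
Step 9: ((s (\e.e)) (((\d.(\e.((d e) e))) (\f.(\g.(\h.(f (g h)))))) q))
Step 10: ((s (\e.e)) ((\e.(((\f.(\g.(\h.(f (g h))))) e) e)) q))
Step 11: ((s (\e.e)) (((\f.(\g.(\h.(f (g h))))) q) q))
Step 12: ((s (\e.e)) ((\g.(\h.(q (g h)))) q))
Step 13: ((s (\e.e)) (\h.(q (q h))))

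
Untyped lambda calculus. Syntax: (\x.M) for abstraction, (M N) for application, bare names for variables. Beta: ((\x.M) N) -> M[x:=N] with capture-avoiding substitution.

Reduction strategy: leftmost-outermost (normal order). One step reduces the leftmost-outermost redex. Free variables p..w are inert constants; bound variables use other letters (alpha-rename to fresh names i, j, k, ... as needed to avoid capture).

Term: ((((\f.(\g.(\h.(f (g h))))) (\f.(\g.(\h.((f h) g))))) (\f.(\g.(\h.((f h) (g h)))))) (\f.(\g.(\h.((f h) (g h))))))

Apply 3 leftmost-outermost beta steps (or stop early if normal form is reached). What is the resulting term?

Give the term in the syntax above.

Answer: ((\f.(\g.(\h.((f h) g)))) ((\f.(\g.(\h.((f h) (g h))))) (\f.(\g.(\h.((f h) (g h)))))))

Derivation:
Step 0: ((((\f.(\g.(\h.(f (g h))))) (\f.(\g.(\h.((f h) g))))) (\f.(\g.(\h.((f h) (g h)))))) (\f.(\g.(\h.((f h) (g h))))))
Step 1: (((\g.(\h.((\f.(\g.(\h.((f h) g)))) (g h)))) (\f.(\g.(\h.((f h) (g h)))))) (\f.(\g.(\h.((f h) (g h))))))
Step 2: ((\h.((\f.(\g.(\h.((f h) g)))) ((\f.(\g.(\h.((f h) (g h))))) h))) (\f.(\g.(\h.((f h) (g h))))))
Step 3: ((\f.(\g.(\h.((f h) g)))) ((\f.(\g.(\h.((f h) (g h))))) (\f.(\g.(\h.((f h) (g h)))))))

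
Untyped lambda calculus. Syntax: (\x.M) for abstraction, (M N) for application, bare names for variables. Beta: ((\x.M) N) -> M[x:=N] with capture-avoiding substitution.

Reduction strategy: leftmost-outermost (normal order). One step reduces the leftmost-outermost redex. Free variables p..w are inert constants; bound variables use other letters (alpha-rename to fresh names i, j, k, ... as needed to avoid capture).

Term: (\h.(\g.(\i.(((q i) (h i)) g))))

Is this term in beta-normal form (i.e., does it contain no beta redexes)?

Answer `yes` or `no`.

Term: (\h.(\g.(\i.(((q i) (h i)) g))))
No beta redexes found.

Answer: yes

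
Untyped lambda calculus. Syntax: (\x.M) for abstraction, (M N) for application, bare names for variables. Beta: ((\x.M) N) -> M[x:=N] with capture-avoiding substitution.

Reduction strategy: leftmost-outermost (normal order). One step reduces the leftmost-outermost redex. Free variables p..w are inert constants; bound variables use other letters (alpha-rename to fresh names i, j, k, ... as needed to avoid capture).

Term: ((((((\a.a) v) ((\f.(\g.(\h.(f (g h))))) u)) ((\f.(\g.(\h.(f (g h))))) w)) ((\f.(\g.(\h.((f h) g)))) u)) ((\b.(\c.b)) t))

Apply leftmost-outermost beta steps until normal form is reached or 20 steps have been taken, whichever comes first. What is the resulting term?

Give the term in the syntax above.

Answer: ((((v (\g.(\h.(u (g h))))) (\g.(\h.(w (g h))))) (\g.(\h.((u h) g)))) (\c.t))

Derivation:
Step 0: ((((((\a.a) v) ((\f.(\g.(\h.(f (g h))))) u)) ((\f.(\g.(\h.(f (g h))))) w)) ((\f.(\g.(\h.((f h) g)))) u)) ((\b.(\c.b)) t))
Step 1: ((((v ((\f.(\g.(\h.(f (g h))))) u)) ((\f.(\g.(\h.(f (g h))))) w)) ((\f.(\g.(\h.((f h) g)))) u)) ((\b.(\c.b)) t))
Step 2: ((((v (\g.(\h.(u (g h))))) ((\f.(\g.(\h.(f (g h))))) w)) ((\f.(\g.(\h.((f h) g)))) u)) ((\b.(\c.b)) t))
Step 3: ((((v (\g.(\h.(u (g h))))) (\g.(\h.(w (g h))))) ((\f.(\g.(\h.((f h) g)))) u)) ((\b.(\c.b)) t))
Step 4: ((((v (\g.(\h.(u (g h))))) (\g.(\h.(w (g h))))) (\g.(\h.((u h) g)))) ((\b.(\c.b)) t))
Step 5: ((((v (\g.(\h.(u (g h))))) (\g.(\h.(w (g h))))) (\g.(\h.((u h) g)))) (\c.t))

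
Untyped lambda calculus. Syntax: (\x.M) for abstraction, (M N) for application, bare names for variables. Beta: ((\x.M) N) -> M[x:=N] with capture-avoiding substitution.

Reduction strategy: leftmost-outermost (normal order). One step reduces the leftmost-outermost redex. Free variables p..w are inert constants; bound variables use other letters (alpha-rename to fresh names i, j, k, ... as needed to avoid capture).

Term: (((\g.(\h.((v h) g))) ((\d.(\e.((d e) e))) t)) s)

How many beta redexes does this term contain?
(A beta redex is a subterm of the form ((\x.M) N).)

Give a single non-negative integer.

Term: (((\g.(\h.((v h) g))) ((\d.(\e.((d e) e))) t)) s)
  Redex: ((\g.(\h.((v h) g))) ((\d.(\e.((d e) e))) t))
  Redex: ((\d.(\e.((d e) e))) t)
Total redexes: 2

Answer: 2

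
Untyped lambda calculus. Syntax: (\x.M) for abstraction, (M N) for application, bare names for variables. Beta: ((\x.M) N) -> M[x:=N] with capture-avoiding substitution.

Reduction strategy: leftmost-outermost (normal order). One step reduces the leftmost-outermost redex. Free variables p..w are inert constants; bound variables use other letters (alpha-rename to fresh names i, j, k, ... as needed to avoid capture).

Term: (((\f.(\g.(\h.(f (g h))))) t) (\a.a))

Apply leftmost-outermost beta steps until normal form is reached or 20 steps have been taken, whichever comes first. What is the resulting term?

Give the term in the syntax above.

Answer: (\h.(t h))

Derivation:
Step 0: (((\f.(\g.(\h.(f (g h))))) t) (\a.a))
Step 1: ((\g.(\h.(t (g h)))) (\a.a))
Step 2: (\h.(t ((\a.a) h)))
Step 3: (\h.(t h))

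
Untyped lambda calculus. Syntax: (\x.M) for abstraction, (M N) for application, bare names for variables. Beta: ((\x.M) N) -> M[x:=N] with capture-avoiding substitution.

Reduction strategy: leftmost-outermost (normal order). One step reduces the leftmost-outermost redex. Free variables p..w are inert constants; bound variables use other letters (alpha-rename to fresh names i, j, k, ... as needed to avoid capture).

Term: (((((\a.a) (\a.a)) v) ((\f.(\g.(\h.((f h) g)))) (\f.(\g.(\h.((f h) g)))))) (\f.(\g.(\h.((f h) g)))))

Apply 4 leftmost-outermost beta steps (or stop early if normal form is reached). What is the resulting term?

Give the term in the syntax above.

Step 0: (((((\a.a) (\a.a)) v) ((\f.(\g.(\h.((f h) g)))) (\f.(\g.(\h.((f h) g)))))) (\f.(\g.(\h.((f h) g)))))
Step 1: ((((\a.a) v) ((\f.(\g.(\h.((f h) g)))) (\f.(\g.(\h.((f h) g)))))) (\f.(\g.(\h.((f h) g)))))
Step 2: ((v ((\f.(\g.(\h.((f h) g)))) (\f.(\g.(\h.((f h) g)))))) (\f.(\g.(\h.((f h) g)))))
Step 3: ((v (\g.(\h.(((\f.(\g.(\h.((f h) g)))) h) g)))) (\f.(\g.(\h.((f h) g)))))
Step 4: ((v (\g.(\h.((\g.(\i.((h i) g))) g)))) (\f.(\g.(\h.((f h) g)))))

Answer: ((v (\g.(\h.((\g.(\i.((h i) g))) g)))) (\f.(\g.(\h.((f h) g)))))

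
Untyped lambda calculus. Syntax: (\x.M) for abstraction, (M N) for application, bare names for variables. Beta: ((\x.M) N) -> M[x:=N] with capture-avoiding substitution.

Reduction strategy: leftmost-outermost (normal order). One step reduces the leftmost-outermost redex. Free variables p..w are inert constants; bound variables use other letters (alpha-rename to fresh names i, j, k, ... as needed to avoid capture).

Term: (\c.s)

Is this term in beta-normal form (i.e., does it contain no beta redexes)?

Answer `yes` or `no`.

Term: (\c.s)
No beta redexes found.

Answer: yes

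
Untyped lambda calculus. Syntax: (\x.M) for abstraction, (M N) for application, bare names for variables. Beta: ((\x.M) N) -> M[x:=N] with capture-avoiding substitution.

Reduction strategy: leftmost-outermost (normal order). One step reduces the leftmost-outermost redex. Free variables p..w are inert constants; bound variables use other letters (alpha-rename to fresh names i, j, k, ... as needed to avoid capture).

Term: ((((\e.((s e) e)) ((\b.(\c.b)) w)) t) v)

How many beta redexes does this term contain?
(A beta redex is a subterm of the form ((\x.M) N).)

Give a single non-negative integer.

Term: ((((\e.((s e) e)) ((\b.(\c.b)) w)) t) v)
  Redex: ((\e.((s e) e)) ((\b.(\c.b)) w))
  Redex: ((\b.(\c.b)) w)
Total redexes: 2

Answer: 2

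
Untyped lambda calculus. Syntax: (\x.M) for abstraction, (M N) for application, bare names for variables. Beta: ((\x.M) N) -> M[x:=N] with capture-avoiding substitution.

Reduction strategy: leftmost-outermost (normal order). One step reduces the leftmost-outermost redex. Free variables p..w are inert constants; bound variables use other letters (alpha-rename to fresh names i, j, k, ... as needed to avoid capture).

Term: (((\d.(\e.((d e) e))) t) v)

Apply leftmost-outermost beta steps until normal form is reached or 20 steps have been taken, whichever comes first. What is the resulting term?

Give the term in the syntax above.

Answer: ((t v) v)

Derivation:
Step 0: (((\d.(\e.((d e) e))) t) v)
Step 1: ((\e.((t e) e)) v)
Step 2: ((t v) v)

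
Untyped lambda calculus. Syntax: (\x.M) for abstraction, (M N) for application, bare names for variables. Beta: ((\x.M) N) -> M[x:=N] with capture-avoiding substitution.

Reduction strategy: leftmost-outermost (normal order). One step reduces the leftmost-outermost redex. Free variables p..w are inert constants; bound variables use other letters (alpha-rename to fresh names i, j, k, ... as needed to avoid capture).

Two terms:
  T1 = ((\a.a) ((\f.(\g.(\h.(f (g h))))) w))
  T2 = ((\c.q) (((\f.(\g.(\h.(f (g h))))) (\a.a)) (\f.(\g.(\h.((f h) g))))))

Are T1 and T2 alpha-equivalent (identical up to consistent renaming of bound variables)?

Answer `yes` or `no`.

Term 1: ((\a.a) ((\f.(\g.(\h.(f (g h))))) w))
Term 2: ((\c.q) (((\f.(\g.(\h.(f (g h))))) (\a.a)) (\f.(\g.(\h.((f h) g))))))
Alpha-equivalence: compare structure up to binder renaming.
Result: False

Answer: no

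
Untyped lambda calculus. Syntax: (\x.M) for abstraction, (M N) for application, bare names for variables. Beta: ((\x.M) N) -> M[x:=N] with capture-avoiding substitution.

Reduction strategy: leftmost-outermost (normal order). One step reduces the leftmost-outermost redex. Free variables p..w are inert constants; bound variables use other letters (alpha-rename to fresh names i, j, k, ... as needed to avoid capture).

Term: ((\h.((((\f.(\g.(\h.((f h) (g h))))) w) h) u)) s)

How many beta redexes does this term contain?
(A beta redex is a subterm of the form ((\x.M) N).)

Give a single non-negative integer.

Answer: 2

Derivation:
Term: ((\h.((((\f.(\g.(\h.((f h) (g h))))) w) h) u)) s)
  Redex: ((\h.((((\f.(\g.(\h.((f h) (g h))))) w) h) u)) s)
  Redex: ((\f.(\g.(\h.((f h) (g h))))) w)
Total redexes: 2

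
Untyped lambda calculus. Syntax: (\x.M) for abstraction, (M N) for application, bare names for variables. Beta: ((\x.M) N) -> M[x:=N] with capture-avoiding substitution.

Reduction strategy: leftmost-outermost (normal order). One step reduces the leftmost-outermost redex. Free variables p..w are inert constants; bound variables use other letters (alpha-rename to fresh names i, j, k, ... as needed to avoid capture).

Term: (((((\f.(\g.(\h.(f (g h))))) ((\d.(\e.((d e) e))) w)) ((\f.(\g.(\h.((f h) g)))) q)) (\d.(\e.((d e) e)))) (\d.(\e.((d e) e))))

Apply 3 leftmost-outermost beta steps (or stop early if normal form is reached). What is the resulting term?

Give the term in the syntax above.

Answer: ((((\d.(\e.((d e) e))) w) (((\f.(\g.(\h.((f h) g)))) q) (\d.(\e.((d e) e))))) (\d.(\e.((d e) e))))

Derivation:
Step 0: (((((\f.(\g.(\h.(f (g h))))) ((\d.(\e.((d e) e))) w)) ((\f.(\g.(\h.((f h) g)))) q)) (\d.(\e.((d e) e)))) (\d.(\e.((d e) e))))
Step 1: ((((\g.(\h.(((\d.(\e.((d e) e))) w) (g h)))) ((\f.(\g.(\h.((f h) g)))) q)) (\d.(\e.((d e) e)))) (\d.(\e.((d e) e))))
Step 2: (((\h.(((\d.(\e.((d e) e))) w) (((\f.(\g.(\h.((f h) g)))) q) h))) (\d.(\e.((d e) e)))) (\d.(\e.((d e) e))))
Step 3: ((((\d.(\e.((d e) e))) w) (((\f.(\g.(\h.((f h) g)))) q) (\d.(\e.((d e) e))))) (\d.(\e.((d e) e))))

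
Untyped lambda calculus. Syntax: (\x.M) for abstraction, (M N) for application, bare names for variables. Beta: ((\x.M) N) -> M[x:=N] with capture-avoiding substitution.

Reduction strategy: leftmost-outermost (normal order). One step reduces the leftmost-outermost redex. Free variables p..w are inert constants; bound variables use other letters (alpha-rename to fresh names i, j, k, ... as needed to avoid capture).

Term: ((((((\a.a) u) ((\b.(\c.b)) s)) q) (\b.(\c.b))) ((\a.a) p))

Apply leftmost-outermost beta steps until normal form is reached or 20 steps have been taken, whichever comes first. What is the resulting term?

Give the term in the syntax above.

Answer: ((((u (\c.s)) q) (\b.(\c.b))) p)

Derivation:
Step 0: ((((((\a.a) u) ((\b.(\c.b)) s)) q) (\b.(\c.b))) ((\a.a) p))
Step 1: ((((u ((\b.(\c.b)) s)) q) (\b.(\c.b))) ((\a.a) p))
Step 2: ((((u (\c.s)) q) (\b.(\c.b))) ((\a.a) p))
Step 3: ((((u (\c.s)) q) (\b.(\c.b))) p)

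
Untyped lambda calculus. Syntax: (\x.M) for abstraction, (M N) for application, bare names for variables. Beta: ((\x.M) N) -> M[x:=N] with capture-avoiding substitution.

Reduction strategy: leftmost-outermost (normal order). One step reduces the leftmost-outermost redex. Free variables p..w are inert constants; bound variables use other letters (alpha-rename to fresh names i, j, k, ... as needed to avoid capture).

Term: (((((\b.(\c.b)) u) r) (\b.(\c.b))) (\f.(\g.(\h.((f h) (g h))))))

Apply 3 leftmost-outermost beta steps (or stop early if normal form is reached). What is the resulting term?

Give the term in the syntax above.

Answer: ((u (\b.(\c.b))) (\f.(\g.(\h.((f h) (g h))))))

Derivation:
Step 0: (((((\b.(\c.b)) u) r) (\b.(\c.b))) (\f.(\g.(\h.((f h) (g h))))))
Step 1: ((((\c.u) r) (\b.(\c.b))) (\f.(\g.(\h.((f h) (g h))))))
Step 2: ((u (\b.(\c.b))) (\f.(\g.(\h.((f h) (g h))))))
Step 3: (normal form reached)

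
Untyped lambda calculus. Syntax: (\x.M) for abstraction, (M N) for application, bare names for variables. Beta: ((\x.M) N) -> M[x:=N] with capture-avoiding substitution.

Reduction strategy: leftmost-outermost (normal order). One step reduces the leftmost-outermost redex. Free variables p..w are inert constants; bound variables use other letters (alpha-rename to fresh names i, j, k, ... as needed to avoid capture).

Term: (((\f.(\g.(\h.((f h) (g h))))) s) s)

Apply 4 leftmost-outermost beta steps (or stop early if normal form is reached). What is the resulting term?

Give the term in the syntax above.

Step 0: (((\f.(\g.(\h.((f h) (g h))))) s) s)
Step 1: ((\g.(\h.((s h) (g h)))) s)
Step 2: (\h.((s h) (s h)))
Step 3: (normal form reached)

Answer: (\h.((s h) (s h)))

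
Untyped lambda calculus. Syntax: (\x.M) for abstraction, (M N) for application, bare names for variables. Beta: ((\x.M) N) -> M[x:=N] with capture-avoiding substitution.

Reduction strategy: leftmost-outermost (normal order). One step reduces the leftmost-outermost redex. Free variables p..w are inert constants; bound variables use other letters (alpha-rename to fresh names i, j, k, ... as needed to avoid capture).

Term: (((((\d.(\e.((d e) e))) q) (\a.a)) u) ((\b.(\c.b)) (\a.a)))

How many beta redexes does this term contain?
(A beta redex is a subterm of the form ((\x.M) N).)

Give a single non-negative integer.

Answer: 2

Derivation:
Term: (((((\d.(\e.((d e) e))) q) (\a.a)) u) ((\b.(\c.b)) (\a.a)))
  Redex: ((\d.(\e.((d e) e))) q)
  Redex: ((\b.(\c.b)) (\a.a))
Total redexes: 2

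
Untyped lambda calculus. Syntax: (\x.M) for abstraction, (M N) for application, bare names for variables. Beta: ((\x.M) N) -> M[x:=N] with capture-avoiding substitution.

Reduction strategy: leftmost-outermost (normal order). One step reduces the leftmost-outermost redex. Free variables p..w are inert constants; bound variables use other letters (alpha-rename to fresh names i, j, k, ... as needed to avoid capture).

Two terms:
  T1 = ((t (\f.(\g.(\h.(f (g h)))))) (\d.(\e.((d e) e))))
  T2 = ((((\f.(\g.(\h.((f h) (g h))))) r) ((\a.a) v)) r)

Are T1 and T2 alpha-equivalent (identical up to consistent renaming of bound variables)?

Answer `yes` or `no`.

Term 1: ((t (\f.(\g.(\h.(f (g h)))))) (\d.(\e.((d e) e))))
Term 2: ((((\f.(\g.(\h.((f h) (g h))))) r) ((\a.a) v)) r)
Alpha-equivalence: compare structure up to binder renaming.
Result: False

Answer: no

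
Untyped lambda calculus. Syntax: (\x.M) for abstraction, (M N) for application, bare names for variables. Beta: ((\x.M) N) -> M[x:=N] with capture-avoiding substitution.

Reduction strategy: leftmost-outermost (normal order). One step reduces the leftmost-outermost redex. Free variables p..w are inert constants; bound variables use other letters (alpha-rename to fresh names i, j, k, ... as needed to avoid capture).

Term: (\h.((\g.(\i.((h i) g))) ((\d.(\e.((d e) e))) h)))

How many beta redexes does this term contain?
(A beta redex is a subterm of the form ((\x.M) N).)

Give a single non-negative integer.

Term: (\h.((\g.(\i.((h i) g))) ((\d.(\e.((d e) e))) h)))
  Redex: ((\g.(\i.((h i) g))) ((\d.(\e.((d e) e))) h))
  Redex: ((\d.(\e.((d e) e))) h)
Total redexes: 2

Answer: 2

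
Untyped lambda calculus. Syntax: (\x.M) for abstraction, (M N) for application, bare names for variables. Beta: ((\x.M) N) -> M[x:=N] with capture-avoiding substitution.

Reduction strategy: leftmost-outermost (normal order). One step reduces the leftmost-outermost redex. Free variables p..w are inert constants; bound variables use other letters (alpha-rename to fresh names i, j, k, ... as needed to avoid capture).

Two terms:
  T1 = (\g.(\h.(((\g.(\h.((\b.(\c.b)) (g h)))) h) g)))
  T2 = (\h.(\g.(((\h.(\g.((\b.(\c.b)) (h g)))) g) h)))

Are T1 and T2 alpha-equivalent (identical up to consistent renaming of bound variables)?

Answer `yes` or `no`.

Answer: yes

Derivation:
Term 1: (\g.(\h.(((\g.(\h.((\b.(\c.b)) (g h)))) h) g)))
Term 2: (\h.(\g.(((\h.(\g.((\b.(\c.b)) (h g)))) g) h)))
Alpha-equivalence: compare structure up to binder renaming.
Result: True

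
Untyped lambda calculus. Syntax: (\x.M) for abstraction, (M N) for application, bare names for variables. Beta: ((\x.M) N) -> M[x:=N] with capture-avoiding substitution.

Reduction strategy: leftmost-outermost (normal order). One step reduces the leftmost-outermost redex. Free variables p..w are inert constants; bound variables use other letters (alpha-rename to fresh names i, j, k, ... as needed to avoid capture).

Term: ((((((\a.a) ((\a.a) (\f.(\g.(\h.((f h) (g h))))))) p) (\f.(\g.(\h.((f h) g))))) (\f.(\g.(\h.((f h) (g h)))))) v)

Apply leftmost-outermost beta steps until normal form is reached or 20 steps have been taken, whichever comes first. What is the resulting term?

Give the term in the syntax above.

Answer: (((p (\f.(\g.(\h.((f h) (g h)))))) (\g.(\h.(\i.((h i) (g i)))))) v)

Derivation:
Step 0: ((((((\a.a) ((\a.a) (\f.(\g.(\h.((f h) (g h))))))) p) (\f.(\g.(\h.((f h) g))))) (\f.(\g.(\h.((f h) (g h)))))) v)
Step 1: ((((((\a.a) (\f.(\g.(\h.((f h) (g h)))))) p) (\f.(\g.(\h.((f h) g))))) (\f.(\g.(\h.((f h) (g h)))))) v)
Step 2: (((((\f.(\g.(\h.((f h) (g h))))) p) (\f.(\g.(\h.((f h) g))))) (\f.(\g.(\h.((f h) (g h)))))) v)
Step 3: ((((\g.(\h.((p h) (g h)))) (\f.(\g.(\h.((f h) g))))) (\f.(\g.(\h.((f h) (g h)))))) v)
Step 4: (((\h.((p h) ((\f.(\g.(\h.((f h) g)))) h))) (\f.(\g.(\h.((f h) (g h)))))) v)
Step 5: (((p (\f.(\g.(\h.((f h) (g h)))))) ((\f.(\g.(\h.((f h) g)))) (\f.(\g.(\h.((f h) (g h))))))) v)
Step 6: (((p (\f.(\g.(\h.((f h) (g h)))))) (\g.(\h.(((\f.(\g.(\h.((f h) (g h))))) h) g)))) v)
Step 7: (((p (\f.(\g.(\h.((f h) (g h)))))) (\g.(\h.((\g.(\i.((h i) (g i)))) g)))) v)
Step 8: (((p (\f.(\g.(\h.((f h) (g h)))))) (\g.(\h.(\i.((h i) (g i)))))) v)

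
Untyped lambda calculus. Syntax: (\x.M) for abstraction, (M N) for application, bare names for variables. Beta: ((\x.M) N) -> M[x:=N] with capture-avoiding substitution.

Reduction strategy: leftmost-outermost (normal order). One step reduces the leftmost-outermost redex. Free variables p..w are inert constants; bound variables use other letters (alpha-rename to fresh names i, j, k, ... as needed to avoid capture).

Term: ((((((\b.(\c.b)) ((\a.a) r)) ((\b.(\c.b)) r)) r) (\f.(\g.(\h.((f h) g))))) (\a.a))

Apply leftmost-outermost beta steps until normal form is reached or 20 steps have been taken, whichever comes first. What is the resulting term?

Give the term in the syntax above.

Answer: (((r r) (\f.(\g.(\h.((f h) g))))) (\a.a))

Derivation:
Step 0: ((((((\b.(\c.b)) ((\a.a) r)) ((\b.(\c.b)) r)) r) (\f.(\g.(\h.((f h) g))))) (\a.a))
Step 1: (((((\c.((\a.a) r)) ((\b.(\c.b)) r)) r) (\f.(\g.(\h.((f h) g))))) (\a.a))
Step 2: (((((\a.a) r) r) (\f.(\g.(\h.((f h) g))))) (\a.a))
Step 3: (((r r) (\f.(\g.(\h.((f h) g))))) (\a.a))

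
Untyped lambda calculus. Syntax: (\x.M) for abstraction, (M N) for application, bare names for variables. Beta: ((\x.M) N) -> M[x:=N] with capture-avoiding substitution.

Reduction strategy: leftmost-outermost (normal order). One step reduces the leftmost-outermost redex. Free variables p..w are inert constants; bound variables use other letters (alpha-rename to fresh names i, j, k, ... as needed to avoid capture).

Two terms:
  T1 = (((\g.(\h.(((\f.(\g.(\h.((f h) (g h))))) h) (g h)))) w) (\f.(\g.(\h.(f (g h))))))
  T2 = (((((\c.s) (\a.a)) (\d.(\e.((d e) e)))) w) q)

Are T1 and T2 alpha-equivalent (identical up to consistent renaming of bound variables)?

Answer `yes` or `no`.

Answer: no

Derivation:
Term 1: (((\g.(\h.(((\f.(\g.(\h.((f h) (g h))))) h) (g h)))) w) (\f.(\g.(\h.(f (g h))))))
Term 2: (((((\c.s) (\a.a)) (\d.(\e.((d e) e)))) w) q)
Alpha-equivalence: compare structure up to binder renaming.
Result: False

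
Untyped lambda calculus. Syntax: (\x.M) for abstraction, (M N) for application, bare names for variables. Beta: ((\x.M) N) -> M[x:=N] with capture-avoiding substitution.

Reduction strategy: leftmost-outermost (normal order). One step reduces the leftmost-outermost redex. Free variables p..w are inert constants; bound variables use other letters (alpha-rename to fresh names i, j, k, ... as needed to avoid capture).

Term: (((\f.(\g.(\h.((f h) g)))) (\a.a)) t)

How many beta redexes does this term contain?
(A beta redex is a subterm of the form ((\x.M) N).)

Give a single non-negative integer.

Answer: 1

Derivation:
Term: (((\f.(\g.(\h.((f h) g)))) (\a.a)) t)
  Redex: ((\f.(\g.(\h.((f h) g)))) (\a.a))
Total redexes: 1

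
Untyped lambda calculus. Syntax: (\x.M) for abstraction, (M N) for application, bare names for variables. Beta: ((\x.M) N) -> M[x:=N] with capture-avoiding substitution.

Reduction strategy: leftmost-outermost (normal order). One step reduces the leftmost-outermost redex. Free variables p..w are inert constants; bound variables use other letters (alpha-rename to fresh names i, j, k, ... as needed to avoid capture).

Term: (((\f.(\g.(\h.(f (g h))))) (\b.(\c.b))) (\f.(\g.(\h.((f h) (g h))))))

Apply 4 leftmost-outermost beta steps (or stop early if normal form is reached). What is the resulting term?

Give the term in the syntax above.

Answer: (\h.(\c.(\g.(\i.((h i) (g i))))))

Derivation:
Step 0: (((\f.(\g.(\h.(f (g h))))) (\b.(\c.b))) (\f.(\g.(\h.((f h) (g h))))))
Step 1: ((\g.(\h.((\b.(\c.b)) (g h)))) (\f.(\g.(\h.((f h) (g h))))))
Step 2: (\h.((\b.(\c.b)) ((\f.(\g.(\h.((f h) (g h))))) h)))
Step 3: (\h.(\c.((\f.(\g.(\h.((f h) (g h))))) h)))
Step 4: (\h.(\c.(\g.(\i.((h i) (g i))))))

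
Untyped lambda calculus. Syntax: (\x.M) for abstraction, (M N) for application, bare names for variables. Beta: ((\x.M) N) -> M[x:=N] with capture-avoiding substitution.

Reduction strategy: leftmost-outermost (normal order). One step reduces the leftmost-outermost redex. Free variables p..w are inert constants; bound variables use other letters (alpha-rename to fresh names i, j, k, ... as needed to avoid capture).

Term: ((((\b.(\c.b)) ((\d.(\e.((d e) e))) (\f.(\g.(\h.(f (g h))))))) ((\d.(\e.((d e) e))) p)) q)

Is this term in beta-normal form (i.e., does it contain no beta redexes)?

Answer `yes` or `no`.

Term: ((((\b.(\c.b)) ((\d.(\e.((d e) e))) (\f.(\g.(\h.(f (g h))))))) ((\d.(\e.((d e) e))) p)) q)
Found 3 beta redex(es).

Answer: no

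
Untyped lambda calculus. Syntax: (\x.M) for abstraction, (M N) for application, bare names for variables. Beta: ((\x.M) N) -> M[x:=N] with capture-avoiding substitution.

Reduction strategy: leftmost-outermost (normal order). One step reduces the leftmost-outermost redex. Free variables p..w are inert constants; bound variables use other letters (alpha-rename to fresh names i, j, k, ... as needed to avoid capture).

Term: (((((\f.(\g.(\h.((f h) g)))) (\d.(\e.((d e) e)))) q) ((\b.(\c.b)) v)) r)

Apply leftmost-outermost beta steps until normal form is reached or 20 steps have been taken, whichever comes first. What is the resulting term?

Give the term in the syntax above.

Answer: ((v q) r)

Derivation:
Step 0: (((((\f.(\g.(\h.((f h) g)))) (\d.(\e.((d e) e)))) q) ((\b.(\c.b)) v)) r)
Step 1: ((((\g.(\h.(((\d.(\e.((d e) e))) h) g))) q) ((\b.(\c.b)) v)) r)
Step 2: (((\h.(((\d.(\e.((d e) e))) h) q)) ((\b.(\c.b)) v)) r)
Step 3: ((((\d.(\e.((d e) e))) ((\b.(\c.b)) v)) q) r)
Step 4: (((\e.((((\b.(\c.b)) v) e) e)) q) r)
Step 5: (((((\b.(\c.b)) v) q) q) r)
Step 6: ((((\c.v) q) q) r)
Step 7: ((v q) r)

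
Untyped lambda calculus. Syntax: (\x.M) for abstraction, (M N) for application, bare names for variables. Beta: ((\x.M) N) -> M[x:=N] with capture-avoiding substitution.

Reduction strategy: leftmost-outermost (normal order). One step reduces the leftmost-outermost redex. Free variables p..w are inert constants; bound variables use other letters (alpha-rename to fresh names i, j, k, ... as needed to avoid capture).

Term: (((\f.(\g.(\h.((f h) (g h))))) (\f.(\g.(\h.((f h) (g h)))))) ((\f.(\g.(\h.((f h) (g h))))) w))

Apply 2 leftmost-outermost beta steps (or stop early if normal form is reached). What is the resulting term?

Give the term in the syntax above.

Answer: (\h.(((\f.(\g.(\h.((f h) (g h))))) h) (((\f.(\g.(\h.((f h) (g h))))) w) h)))

Derivation:
Step 0: (((\f.(\g.(\h.((f h) (g h))))) (\f.(\g.(\h.((f h) (g h)))))) ((\f.(\g.(\h.((f h) (g h))))) w))
Step 1: ((\g.(\h.(((\f.(\g.(\h.((f h) (g h))))) h) (g h)))) ((\f.(\g.(\h.((f h) (g h))))) w))
Step 2: (\h.(((\f.(\g.(\h.((f h) (g h))))) h) (((\f.(\g.(\h.((f h) (g h))))) w) h)))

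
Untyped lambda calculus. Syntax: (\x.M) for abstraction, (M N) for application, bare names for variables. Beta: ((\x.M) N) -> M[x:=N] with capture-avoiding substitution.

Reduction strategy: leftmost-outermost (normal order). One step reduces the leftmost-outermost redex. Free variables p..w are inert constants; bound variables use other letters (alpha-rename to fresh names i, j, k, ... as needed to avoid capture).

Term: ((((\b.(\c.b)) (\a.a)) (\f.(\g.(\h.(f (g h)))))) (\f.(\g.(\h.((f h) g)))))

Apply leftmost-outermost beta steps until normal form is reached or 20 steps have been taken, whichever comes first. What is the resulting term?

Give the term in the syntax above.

Answer: (\f.(\g.(\h.((f h) g))))

Derivation:
Step 0: ((((\b.(\c.b)) (\a.a)) (\f.(\g.(\h.(f (g h)))))) (\f.(\g.(\h.((f h) g)))))
Step 1: (((\c.(\a.a)) (\f.(\g.(\h.(f (g h)))))) (\f.(\g.(\h.((f h) g)))))
Step 2: ((\a.a) (\f.(\g.(\h.((f h) g)))))
Step 3: (\f.(\g.(\h.((f h) g))))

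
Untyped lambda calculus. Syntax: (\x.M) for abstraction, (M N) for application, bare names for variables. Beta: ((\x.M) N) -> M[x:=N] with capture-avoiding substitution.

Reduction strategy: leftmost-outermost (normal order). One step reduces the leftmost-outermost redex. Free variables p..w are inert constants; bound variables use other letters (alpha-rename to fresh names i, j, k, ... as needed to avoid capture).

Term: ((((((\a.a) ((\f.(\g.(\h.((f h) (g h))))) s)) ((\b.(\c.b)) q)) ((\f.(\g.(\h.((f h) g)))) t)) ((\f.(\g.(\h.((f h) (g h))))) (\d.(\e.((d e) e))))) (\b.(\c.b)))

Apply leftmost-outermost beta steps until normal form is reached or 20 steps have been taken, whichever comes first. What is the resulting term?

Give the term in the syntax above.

Answer: ((((s (\g.(\h.((t h) g)))) q) (\g.(\h.((h (g h)) (g h))))) (\b.(\c.b)))

Derivation:
Step 0: ((((((\a.a) ((\f.(\g.(\h.((f h) (g h))))) s)) ((\b.(\c.b)) q)) ((\f.(\g.(\h.((f h) g)))) t)) ((\f.(\g.(\h.((f h) (g h))))) (\d.(\e.((d e) e))))) (\b.(\c.b)))
Step 1: ((((((\f.(\g.(\h.((f h) (g h))))) s) ((\b.(\c.b)) q)) ((\f.(\g.(\h.((f h) g)))) t)) ((\f.(\g.(\h.((f h) (g h))))) (\d.(\e.((d e) e))))) (\b.(\c.b)))
Step 2: (((((\g.(\h.((s h) (g h)))) ((\b.(\c.b)) q)) ((\f.(\g.(\h.((f h) g)))) t)) ((\f.(\g.(\h.((f h) (g h))))) (\d.(\e.((d e) e))))) (\b.(\c.b)))
Step 3: ((((\h.((s h) (((\b.(\c.b)) q) h))) ((\f.(\g.(\h.((f h) g)))) t)) ((\f.(\g.(\h.((f h) (g h))))) (\d.(\e.((d e) e))))) (\b.(\c.b)))
Step 4: ((((s ((\f.(\g.(\h.((f h) g)))) t)) (((\b.(\c.b)) q) ((\f.(\g.(\h.((f h) g)))) t))) ((\f.(\g.(\h.((f h) (g h))))) (\d.(\e.((d e) e))))) (\b.(\c.b)))
Step 5: ((((s (\g.(\h.((t h) g)))) (((\b.(\c.b)) q) ((\f.(\g.(\h.((f h) g)))) t))) ((\f.(\g.(\h.((f h) (g h))))) (\d.(\e.((d e) e))))) (\b.(\c.b)))
Step 6: ((((s (\g.(\h.((t h) g)))) ((\c.q) ((\f.(\g.(\h.((f h) g)))) t))) ((\f.(\g.(\h.((f h) (g h))))) (\d.(\e.((d e) e))))) (\b.(\c.b)))
Step 7: ((((s (\g.(\h.((t h) g)))) q) ((\f.(\g.(\h.((f h) (g h))))) (\d.(\e.((d e) e))))) (\b.(\c.b)))
Step 8: ((((s (\g.(\h.((t h) g)))) q) (\g.(\h.(((\d.(\e.((d e) e))) h) (g h))))) (\b.(\c.b)))
Step 9: ((((s (\g.(\h.((t h) g)))) q) (\g.(\h.((\e.((h e) e)) (g h))))) (\b.(\c.b)))
Step 10: ((((s (\g.(\h.((t h) g)))) q) (\g.(\h.((h (g h)) (g h))))) (\b.(\c.b)))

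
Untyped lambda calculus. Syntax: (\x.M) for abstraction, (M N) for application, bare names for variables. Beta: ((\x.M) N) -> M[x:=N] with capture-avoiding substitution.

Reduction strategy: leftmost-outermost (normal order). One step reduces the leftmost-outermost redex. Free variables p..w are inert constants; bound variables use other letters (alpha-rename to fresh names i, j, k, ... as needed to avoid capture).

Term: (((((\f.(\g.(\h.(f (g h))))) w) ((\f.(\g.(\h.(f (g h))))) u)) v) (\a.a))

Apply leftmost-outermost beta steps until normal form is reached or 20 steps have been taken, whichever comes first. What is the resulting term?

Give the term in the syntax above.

Step 0: (((((\f.(\g.(\h.(f (g h))))) w) ((\f.(\g.(\h.(f (g h))))) u)) v) (\a.a))
Step 1: ((((\g.(\h.(w (g h)))) ((\f.(\g.(\h.(f (g h))))) u)) v) (\a.a))
Step 2: (((\h.(w (((\f.(\g.(\h.(f (g h))))) u) h))) v) (\a.a))
Step 3: ((w (((\f.(\g.(\h.(f (g h))))) u) v)) (\a.a))
Step 4: ((w ((\g.(\h.(u (g h)))) v)) (\a.a))
Step 5: ((w (\h.(u (v h)))) (\a.a))

Answer: ((w (\h.(u (v h)))) (\a.a))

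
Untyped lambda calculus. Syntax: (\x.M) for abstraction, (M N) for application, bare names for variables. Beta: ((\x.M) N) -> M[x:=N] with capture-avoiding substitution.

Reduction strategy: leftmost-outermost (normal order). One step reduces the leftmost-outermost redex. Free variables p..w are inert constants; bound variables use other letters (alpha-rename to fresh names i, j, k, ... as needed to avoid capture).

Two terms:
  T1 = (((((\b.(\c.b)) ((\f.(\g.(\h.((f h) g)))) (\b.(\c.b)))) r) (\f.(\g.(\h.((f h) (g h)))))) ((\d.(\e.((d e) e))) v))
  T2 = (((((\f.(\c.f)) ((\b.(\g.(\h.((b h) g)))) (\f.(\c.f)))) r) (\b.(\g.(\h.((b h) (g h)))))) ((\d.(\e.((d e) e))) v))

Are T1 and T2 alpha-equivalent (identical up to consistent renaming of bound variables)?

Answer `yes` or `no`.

Term 1: (((((\b.(\c.b)) ((\f.(\g.(\h.((f h) g)))) (\b.(\c.b)))) r) (\f.(\g.(\h.((f h) (g h)))))) ((\d.(\e.((d e) e))) v))
Term 2: (((((\f.(\c.f)) ((\b.(\g.(\h.((b h) g)))) (\f.(\c.f)))) r) (\b.(\g.(\h.((b h) (g h)))))) ((\d.(\e.((d e) e))) v))
Alpha-equivalence: compare structure up to binder renaming.
Result: True

Answer: yes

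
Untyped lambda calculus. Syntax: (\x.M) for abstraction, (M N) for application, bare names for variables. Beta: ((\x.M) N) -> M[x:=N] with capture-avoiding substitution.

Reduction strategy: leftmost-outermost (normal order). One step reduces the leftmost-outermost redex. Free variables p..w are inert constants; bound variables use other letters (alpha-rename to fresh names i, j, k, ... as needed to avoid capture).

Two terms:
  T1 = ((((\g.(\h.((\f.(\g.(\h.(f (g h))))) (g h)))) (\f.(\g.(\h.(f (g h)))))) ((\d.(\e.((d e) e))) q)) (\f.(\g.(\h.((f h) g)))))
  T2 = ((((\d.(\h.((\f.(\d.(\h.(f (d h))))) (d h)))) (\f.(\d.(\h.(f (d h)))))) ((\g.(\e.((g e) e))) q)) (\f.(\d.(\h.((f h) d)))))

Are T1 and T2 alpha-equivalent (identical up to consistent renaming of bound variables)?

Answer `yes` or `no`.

Answer: yes

Derivation:
Term 1: ((((\g.(\h.((\f.(\g.(\h.(f (g h))))) (g h)))) (\f.(\g.(\h.(f (g h)))))) ((\d.(\e.((d e) e))) q)) (\f.(\g.(\h.((f h) g)))))
Term 2: ((((\d.(\h.((\f.(\d.(\h.(f (d h))))) (d h)))) (\f.(\d.(\h.(f (d h)))))) ((\g.(\e.((g e) e))) q)) (\f.(\d.(\h.((f h) d)))))
Alpha-equivalence: compare structure up to binder renaming.
Result: True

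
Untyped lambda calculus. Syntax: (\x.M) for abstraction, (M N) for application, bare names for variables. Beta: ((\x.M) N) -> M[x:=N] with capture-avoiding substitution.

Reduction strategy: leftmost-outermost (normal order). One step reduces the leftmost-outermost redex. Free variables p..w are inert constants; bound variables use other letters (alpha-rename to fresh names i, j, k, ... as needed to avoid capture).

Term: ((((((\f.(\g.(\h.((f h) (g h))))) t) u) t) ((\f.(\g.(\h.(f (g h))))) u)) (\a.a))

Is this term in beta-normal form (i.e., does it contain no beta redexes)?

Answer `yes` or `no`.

Answer: no

Derivation:
Term: ((((((\f.(\g.(\h.((f h) (g h))))) t) u) t) ((\f.(\g.(\h.(f (g h))))) u)) (\a.a))
Found 2 beta redex(es).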